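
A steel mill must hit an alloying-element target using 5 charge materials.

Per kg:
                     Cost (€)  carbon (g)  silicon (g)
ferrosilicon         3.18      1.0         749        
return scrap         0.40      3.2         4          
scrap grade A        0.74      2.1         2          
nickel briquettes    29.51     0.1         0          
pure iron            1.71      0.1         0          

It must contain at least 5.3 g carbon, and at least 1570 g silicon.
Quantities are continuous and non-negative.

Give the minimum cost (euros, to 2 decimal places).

Treat it as an LP. Let x1 = kg of ferrosilicon, x2 = kg of return scrap, x3 = kg of scrap grade A, x4 = kg of nickel briquettes, x5 = kg of pure iron.
Minimise 3.18x1 + 0.4x2 + 0.74x3 + 29.51x4 + 1.71x5 s.t.:
  1x1 + 3.2x2 + 2.1x3 + 0.1x4 + 0.1x5 ≥ 5.3   (carbon)
  749x1 + 4x2 + 2x3 ≥ 1570   (silicon)
  x1, x2, x3, x4, x5 ≥ 0.
The optimal basis is {ferrosilicon, return scrap}; scrap grade A, nickel briquettes, pure iron drop out. There the carbon and silicon constraints are tight.
So ferrosilicon = 2.091 kg, return scrap = 1.003 kg.
Hence cost = 3.18·2.091 + 0.4·1.003 = €7.0506.

€7.05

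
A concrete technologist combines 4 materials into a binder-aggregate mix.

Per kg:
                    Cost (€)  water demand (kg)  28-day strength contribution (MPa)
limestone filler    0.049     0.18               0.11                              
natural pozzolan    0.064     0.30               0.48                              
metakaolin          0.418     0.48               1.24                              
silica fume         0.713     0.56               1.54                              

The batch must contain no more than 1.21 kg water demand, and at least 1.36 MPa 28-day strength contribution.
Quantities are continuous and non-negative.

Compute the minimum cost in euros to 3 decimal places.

€0.181

Set it up as a linear program. Let x1 = kg of limestone filler, x2 = kg of natural pozzolan, x3 = kg of metakaolin, x4 = kg of silica fume.
Minimize 0.049x1 + 0.064x2 + 0.418x3 + 0.713x4 subject to:
  0.18x1 + 0.3x2 + 0.48x3 + 0.56x4 ≤ 1.21   (water demand)
  0.11x1 + 0.48x2 + 1.24x3 + 1.54x4 ≥ 1.36   (28-day strength contribution)
  x1, x2, x3, x4 ≥ 0.
The cheapest feasible vertex uses only natural pozzolan; limestone filler, metakaolin, silica fume are not used. There the 28-day strength contribution constraint is tight.
Optimal quantities: natural pozzolan = 2.833 kg.
Cost = 0.064·2.833 = 0.18131.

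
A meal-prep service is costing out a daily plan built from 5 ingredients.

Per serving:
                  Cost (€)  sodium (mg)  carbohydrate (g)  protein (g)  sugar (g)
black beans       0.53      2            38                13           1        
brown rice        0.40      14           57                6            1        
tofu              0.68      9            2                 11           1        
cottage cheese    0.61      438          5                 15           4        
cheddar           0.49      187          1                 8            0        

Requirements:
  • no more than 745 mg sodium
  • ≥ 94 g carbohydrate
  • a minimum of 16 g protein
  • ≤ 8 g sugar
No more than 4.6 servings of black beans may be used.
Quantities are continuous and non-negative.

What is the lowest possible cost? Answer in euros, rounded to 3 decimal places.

€0.838

Treat it as an LP. Let x1 = servings of black beans, x2 = servings of brown rice, x3 = servings of tofu, x4 = servings of cottage cheese, x5 = servings of cheddar.
Minimise 0.53x1 + 0.4x2 + 0.68x3 + 0.61x4 + 0.49x5 s.t.:
  2x1 + 14x2 + 9x3 + 438x4 + 187x5 ≤ 745   (sodium)
  38x1 + 57x2 + 2x3 + 5x4 + 1x5 ≥ 94   (carbohydrate)
  13x1 + 6x2 + 11x3 + 15x4 + 8x5 ≥ 16   (protein)
  1x1 + 1x2 + 1x3 + 4x4 ≤ 8   (sugar)
  x1 ≤ 4.6
  x1, x2, x3, x4, x5 ≥ 0.
The minimum-cost mix takes nothing from tofu, cottage cheese, cheddar — only black beans, brown rice. There the carbohydrate and protein constraints are tight.
Solving gives x1 = 0.6784, x2 = 1.197.
Total cost: 0.53·0.6784 + 0.4·1.197 = 0.83835.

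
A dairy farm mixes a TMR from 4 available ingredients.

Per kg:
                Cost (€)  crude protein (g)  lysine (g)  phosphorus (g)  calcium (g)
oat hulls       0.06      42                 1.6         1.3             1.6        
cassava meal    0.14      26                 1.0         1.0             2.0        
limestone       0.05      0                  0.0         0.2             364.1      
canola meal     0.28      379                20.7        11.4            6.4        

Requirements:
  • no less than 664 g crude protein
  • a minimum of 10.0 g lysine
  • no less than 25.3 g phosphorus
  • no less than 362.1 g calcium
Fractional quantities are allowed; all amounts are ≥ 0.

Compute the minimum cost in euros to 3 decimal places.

€0.664

Let x1 = kg of oat hulls, x2 = kg of cassava meal, x3 = kg of limestone, x4 = kg of canola meal.
min 0.06x1 + 0.14x2 + 0.05x3 + 0.28x4 subject to:
  42x1 + 26x2 + 379x4 ≥ 664   (crude protein)
  1.6x1 + 1x2 + 20.7x4 ≥ 10   (lysine)
  1.3x1 + 1x2 + 0.2x3 + 11.4x4 ≥ 25.3   (phosphorus)
  1.6x1 + 2x2 + 364.1x3 + 6.4x4 ≥ 362.1   (calcium)
  x1, x2, x3, x4 ≥ 0.
The minimum-cost mix takes nothing from oat hulls, cassava meal — only limestone, canola meal. There the phosphorus and calcium constraints are tight.
So limestone = 0.95579 kg, canola meal = 2.2025 kg.
Hence cost = 0.05·0.95579 + 0.28·2.2025 = €0.66449.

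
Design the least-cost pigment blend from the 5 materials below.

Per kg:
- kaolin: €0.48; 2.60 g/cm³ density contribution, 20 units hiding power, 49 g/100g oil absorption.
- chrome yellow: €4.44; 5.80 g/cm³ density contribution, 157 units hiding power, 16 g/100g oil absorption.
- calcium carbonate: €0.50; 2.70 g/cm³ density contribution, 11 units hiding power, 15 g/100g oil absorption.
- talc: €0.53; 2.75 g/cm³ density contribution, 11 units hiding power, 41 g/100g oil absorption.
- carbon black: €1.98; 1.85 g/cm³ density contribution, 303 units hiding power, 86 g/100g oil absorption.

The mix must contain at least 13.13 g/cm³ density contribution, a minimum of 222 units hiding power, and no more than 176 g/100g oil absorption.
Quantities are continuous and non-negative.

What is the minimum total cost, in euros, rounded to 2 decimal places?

€3.27

Treat it as an LP. Let x1 = kg of kaolin, x2 = kg of chrome yellow, x3 = kg of calcium carbonate, x4 = kg of talc, x5 = kg of carbon black.
min 0.48x1 + 4.44x2 + 0.5x3 + 0.53x4 + 1.98x5 subject to:
  2.6x1 + 5.8x2 + 2.7x3 + 2.75x4 + 1.85x5 ≥ 13.13   (density contribution)
  20x1 + 157x2 + 11x3 + 11x4 + 303x5 ≥ 222   (hiding power)
  49x1 + 16x2 + 15x3 + 41x4 + 86x5 ≤ 176   (oil absorption)
  x1, x2, x3, x4, x5 ≥ 0.
The optimal basis is {kaolin, calcium carbonate, carbon black}; chrome yellow, talc drop out. Binding constraints: density contribution, hiding power, oil absorption.
That vertex is x1 = 1.863, x3 = 2.719, x5 = 0.511.
Total cost: 0.48·1.863 + 0.5·2.719 + 1.98·0.511 = 3.2655.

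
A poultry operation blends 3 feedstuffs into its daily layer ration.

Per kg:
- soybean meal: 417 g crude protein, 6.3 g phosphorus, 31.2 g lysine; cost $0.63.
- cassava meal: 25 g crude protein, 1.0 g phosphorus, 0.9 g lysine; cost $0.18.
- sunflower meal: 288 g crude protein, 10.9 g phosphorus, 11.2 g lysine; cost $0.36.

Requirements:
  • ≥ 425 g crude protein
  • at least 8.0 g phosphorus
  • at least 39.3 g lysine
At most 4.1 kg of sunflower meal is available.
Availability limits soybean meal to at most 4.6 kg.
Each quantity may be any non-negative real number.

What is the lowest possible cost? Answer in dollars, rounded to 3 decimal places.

$0.795

Let x1 = kg of soybean meal, x2 = kg of cassava meal, x3 = kg of sunflower meal.
Minimise 0.63x1 + 0.18x2 + 0.36x3 subject to:
  417x1 + 25x2 + 288x3 ≥ 425   (crude protein)
  6.3x1 + 1x2 + 10.9x3 ≥ 8   (phosphorus)
  31.2x1 + 0.9x2 + 11.2x3 ≥ 39.3   (lysine)
  x3 ≤ 4.1
  x1 ≤ 4.6
  x1, x2, x3 ≥ 0.
The cheapest feasible vertex uses only soybean meal, sunflower meal; cassava meal is not used. The phosphorus and lysine requirements are met with equality.
Solving gives x1 = 1.257, x3 = 0.007458.
Objective = 0.63·1.257 + 0.36·0.007458 = 0.79459.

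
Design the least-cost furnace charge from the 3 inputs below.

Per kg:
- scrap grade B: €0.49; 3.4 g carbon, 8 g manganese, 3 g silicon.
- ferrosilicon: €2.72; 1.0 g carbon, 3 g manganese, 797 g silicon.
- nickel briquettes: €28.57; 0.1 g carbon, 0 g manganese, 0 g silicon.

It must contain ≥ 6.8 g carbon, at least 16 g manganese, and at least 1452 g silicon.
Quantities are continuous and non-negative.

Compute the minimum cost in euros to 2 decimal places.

€5.66

Let x1 = kg of scrap grade B, x2 = kg of ferrosilicon, x3 = kg of nickel briquettes.
Minimize 0.49x1 + 2.72x2 + 28.57x3 s.t.:
  3.4x1 + 1x2 + 0.1x3 ≥ 6.8   (carbon)
  8x1 + 3x2 ≥ 16   (manganese)
  3x1 + 797x2 ≥ 1452   (silicon)
  x1, x2, x3 ≥ 0.
At the optimum only scrap grade B, ferrosilicon are positive (nickel briquettes = 0). The carbon and silicon requirements are met with equality.
So scrap grade B = 1.466 kg, ferrosilicon = 1.816 kg.
Cost = 0.49·1.466 + 2.72·1.816 = 5.6579.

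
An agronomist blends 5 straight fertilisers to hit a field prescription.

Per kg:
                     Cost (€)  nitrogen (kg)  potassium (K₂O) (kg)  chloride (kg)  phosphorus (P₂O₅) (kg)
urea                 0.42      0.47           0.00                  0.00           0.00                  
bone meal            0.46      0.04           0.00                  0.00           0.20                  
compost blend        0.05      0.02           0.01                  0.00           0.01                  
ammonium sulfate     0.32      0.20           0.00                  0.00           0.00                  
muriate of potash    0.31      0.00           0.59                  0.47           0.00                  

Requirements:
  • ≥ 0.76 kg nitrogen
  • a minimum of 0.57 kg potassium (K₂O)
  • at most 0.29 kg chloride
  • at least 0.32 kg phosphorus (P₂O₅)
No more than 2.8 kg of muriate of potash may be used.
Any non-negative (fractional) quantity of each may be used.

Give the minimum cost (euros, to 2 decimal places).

€1.77

Set it up as a linear program. Let x1 = kg of urea, x2 = kg of bone meal, x3 = kg of compost blend, x4 = kg of ammonium sulfate, x5 = kg of muriate of potash.
min 0.42x1 + 0.46x2 + 0.05x3 + 0.32x4 + 0.31x5 s.t.:
  0.47x1 + 0.04x2 + 0.02x3 + 0.2x4 ≥ 0.76   (nitrogen)
  0.01x3 + 0.59x5 ≥ 0.57   (potassium (K₂O))
  0.47x5 ≤ 0.29   (chloride)
  0.2x2 + 0.01x3 ≥ 0.32   (phosphorus (P₂O₅))
  x5 ≤ 2.8
  x1, x2, x3, x4, x5 ≥ 0.
The minimum-cost mix takes nothing from ammonium sulfate — only urea, bone meal, compost blend, muriate of potash. There the nitrogen, potassium (K₂O), chloride, phosphorus (P₂O₅) constraints are tight.
So urea = 0.6921 kg, bone meal = 0.5702 kg, compost blend = 20.6 kg, muriate of potash = 0.617 kg.
Hence cost = 0.42·0.6921 + 0.46·0.5702 + 0.05·20.6 + 0.31·0.617 = €1.7742.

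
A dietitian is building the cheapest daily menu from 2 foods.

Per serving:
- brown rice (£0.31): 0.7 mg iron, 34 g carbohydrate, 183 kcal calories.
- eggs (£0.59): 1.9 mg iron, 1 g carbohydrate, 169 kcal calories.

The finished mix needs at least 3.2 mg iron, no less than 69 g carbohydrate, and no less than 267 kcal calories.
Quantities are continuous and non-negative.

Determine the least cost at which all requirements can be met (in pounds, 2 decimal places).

£1.18

This is a linear program. Let x1 = servings of brown rice, x2 = servings of eggs.
min 0.31x1 + 0.59x2 s.t.:
  0.7x1 + 1.9x2 ≥ 3.2   (iron)
  34x1 + 1x2 ≥ 69   (carbohydrate)
  183x1 + 169x2 ≥ 267   (calories)
  x1, x2 ≥ 0.
Both inputs are positive at the optimum. There the iron and carbohydrate constraints are tight.
Solving gives x1 = 2.002, x2 = 0.9468.
Cost = 0.31·2.002 + 0.59·0.9468 = 1.1792.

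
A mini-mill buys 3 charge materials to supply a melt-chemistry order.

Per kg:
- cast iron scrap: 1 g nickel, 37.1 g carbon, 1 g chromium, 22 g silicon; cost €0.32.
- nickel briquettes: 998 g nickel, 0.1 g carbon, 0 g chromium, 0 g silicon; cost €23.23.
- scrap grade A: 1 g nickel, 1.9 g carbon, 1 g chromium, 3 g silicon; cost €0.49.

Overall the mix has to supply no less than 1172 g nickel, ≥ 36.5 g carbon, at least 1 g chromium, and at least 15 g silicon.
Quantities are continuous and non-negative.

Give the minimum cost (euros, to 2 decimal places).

€27.58

Set it up as a linear program. Let x1 = kg of cast iron scrap, x2 = kg of nickel briquettes, x3 = kg of scrap grade A.
Minimize 0.32x1 + 23.23x2 + 0.49x3 subject to:
  1x1 + 998x2 + 1x3 ≥ 1172   (nickel)
  37.1x1 + 0.1x2 + 1.9x3 ≥ 36.5   (carbon)
  1x1 + 1x3 ≥ 1   (chromium)
  22x1 + 3x3 ≥ 15   (silicon)
  x1, x2, x3 ≥ 0.
The minimum-cost mix takes nothing from scrap grade A — only cast iron scrap, nickel briquettes. Binding constraints: nickel and chromium.
So cast iron scrap = 1 kg, nickel briquettes = 1.1733 kg.
Objective = 0.32·1 + 23.23·1.1733 = 27.5758.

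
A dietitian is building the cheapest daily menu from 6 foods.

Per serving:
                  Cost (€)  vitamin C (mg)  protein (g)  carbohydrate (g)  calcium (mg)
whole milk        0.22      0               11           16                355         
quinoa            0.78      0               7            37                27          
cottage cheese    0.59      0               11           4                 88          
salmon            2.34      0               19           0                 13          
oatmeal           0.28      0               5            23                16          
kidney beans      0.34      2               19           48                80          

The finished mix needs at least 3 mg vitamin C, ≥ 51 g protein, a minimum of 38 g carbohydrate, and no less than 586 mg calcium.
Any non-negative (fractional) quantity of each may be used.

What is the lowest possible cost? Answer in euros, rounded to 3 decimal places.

This is a linear program. Let x1 = servings of whole milk, x2 = servings of quinoa, x3 = servings of cottage cheese, x4 = servings of salmon, x5 = servings of oatmeal, x6 = servings of kidney beans.
min 0.22x1 + 0.78x2 + 0.59x3 + 2.34x4 + 0.28x5 + 0.34x6 subject to:
  2x6 ≥ 3   (vitamin C)
  11x1 + 7x2 + 11x3 + 19x4 + 5x5 + 19x6 ≥ 51   (protein)
  16x1 + 37x2 + 4x3 + 23x5 + 48x6 ≥ 38   (carbohydrate)
  355x1 + 27x2 + 88x3 + 13x4 + 16x5 + 80x6 ≥ 586   (calcium)
  x1, x2, x3, x4, x5, x6 ≥ 0.
The minimum-cost mix takes nothing from quinoa, cottage cheese, salmon, oatmeal — only whole milk, kidney beans. There the protein and calcium constraints are tight.
Optimal quantities: whole milk = 1.2027 servings, kidney beans = 1.9879 servings.
Objective = 0.22·1.2027 + 0.34·1.9879 = 0.94048.

€0.940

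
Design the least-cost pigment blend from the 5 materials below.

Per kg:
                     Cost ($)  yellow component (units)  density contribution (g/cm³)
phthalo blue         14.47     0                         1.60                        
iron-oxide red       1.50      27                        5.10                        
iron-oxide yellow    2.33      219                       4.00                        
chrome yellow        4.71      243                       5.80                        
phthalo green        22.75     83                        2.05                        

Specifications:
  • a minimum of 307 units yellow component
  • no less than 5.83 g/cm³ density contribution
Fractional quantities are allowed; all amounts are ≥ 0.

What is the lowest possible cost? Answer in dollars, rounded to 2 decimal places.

This is a linear program. Let x1 = kg of phthalo blue, x2 = kg of iron-oxide red, x3 = kg of iron-oxide yellow, x4 = kg of chrome yellow, x5 = kg of phthalo green.
min 14.47x1 + 1.5x2 + 2.33x3 + 4.71x4 + 22.75x5 subject to:
  27x2 + 219x3 + 243x4 + 83x5 ≥ 307   (yellow component)
  1.6x1 + 5.1x2 + 4x3 + 5.8x4 + 2.05x5 ≥ 5.83   (density contribution)
  x1, x2, x3, x4, x5 ≥ 0.
The minimum-cost mix takes nothing from phthalo blue, chrome yellow, phthalo green — only iron-oxide red, iron-oxide yellow. The yellow component and density contribution requirements are met with equality.
That vertex is x2 = 0.04834, x3 = 1.3959.
Cost = 1.5·0.04834 + 2.33·1.3959 = 3.32496.

$3.32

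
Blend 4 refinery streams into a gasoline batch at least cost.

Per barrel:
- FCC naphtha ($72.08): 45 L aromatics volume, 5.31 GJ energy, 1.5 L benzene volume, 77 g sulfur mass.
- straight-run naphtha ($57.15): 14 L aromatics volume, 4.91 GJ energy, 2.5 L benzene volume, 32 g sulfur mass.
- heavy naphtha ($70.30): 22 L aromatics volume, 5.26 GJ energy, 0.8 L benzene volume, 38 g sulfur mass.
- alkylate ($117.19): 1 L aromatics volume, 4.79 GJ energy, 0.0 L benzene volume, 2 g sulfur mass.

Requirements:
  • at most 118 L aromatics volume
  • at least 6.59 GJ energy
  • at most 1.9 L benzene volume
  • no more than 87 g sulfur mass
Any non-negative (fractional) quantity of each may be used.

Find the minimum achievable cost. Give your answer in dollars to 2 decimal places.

Set it up as a linear program. Let x1 = barrels of FCC naphtha, x2 = barrels of straight-run naphtha, x3 = barrels of heavy naphtha, x4 = barrels of alkylate.
min 72.08x1 + 57.15x2 + 70.3x3 + 117.19x4 s.t.:
  45x1 + 14x2 + 22x3 + 1x4 ≤ 118   (aromatics volume)
  5.31x1 + 4.91x2 + 5.26x3 + 4.79x4 ≥ 6.59   (energy)
  1.5x1 + 2.5x2 + 0.8x3 ≤ 1.9   (benzene volume)
  77x1 + 32x2 + 38x3 + 2x4 ≤ 87   (sulfur mass)
  x1, x2, x3, x4 ≥ 0.
The cheapest feasible vertex uses only straight-run naphtha, heavy naphtha; FCC naphtha, alkylate are not used. The energy and benzene volume requirements are met with equality.
That vertex is x2 = 0.512, x3 = 0.7749.
Cost = 57.15·0.512 + 70.3·0.7749 = 83.7363.

$83.74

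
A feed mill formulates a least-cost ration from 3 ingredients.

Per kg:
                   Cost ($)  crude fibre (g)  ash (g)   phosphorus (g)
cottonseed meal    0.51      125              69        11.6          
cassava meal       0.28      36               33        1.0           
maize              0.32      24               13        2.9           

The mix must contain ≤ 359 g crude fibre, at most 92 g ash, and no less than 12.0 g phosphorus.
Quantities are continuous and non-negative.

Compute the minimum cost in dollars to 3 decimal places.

$0.528

Let x1 = kg of cottonseed meal, x2 = kg of cassava meal, x3 = kg of maize.
min 0.51x1 + 0.28x2 + 0.32x3 subject to:
  125x1 + 36x2 + 24x3 ≤ 359   (crude fibre)
  69x1 + 33x2 + 13x3 ≤ 92   (ash)
  11.6x1 + 1x2 + 2.9x3 ≥ 12   (phosphorus)
  x1, x2, x3 ≥ 0.
At the optimum only cottonseed meal is positive (cassava meal, maize = 0). Binding constraint: phosphorus.
Optimal quantities: cottonseed meal = 1.0345 kg.
Objective = 0.51·1.0345 = 0.52760.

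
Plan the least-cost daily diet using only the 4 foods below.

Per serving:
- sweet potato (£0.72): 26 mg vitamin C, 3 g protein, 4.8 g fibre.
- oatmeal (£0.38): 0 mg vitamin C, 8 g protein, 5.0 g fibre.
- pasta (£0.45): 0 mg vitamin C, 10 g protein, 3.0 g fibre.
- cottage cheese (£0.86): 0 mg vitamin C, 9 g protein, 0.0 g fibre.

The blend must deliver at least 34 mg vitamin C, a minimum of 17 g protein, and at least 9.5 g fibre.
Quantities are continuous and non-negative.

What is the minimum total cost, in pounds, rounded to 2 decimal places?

Let x1 = servings of sweet potato, x2 = servings of oatmeal, x3 = servings of pasta, x4 = servings of cottage cheese.
min 0.72x1 + 0.38x2 + 0.45x3 + 0.86x4 s.t.:
  26x1 ≥ 34   (vitamin C)
  3x1 + 8x2 + 10x3 + 9x4 ≥ 17   (protein)
  4.8x1 + 5x2 + 3x3 ≥ 9.5   (fibre)
  x1, x2, x3, x4 ≥ 0.
The optimal basis is {sweet potato, pasta}; oatmeal, cottage cheese drop out. Binding constraints: vitamin C and protein.
So sweet potato = 1.308 servings, pasta = 1.308 servings.
Total cost: 0.72·1.308 + 0.45·1.308 = 1.5304.

£1.53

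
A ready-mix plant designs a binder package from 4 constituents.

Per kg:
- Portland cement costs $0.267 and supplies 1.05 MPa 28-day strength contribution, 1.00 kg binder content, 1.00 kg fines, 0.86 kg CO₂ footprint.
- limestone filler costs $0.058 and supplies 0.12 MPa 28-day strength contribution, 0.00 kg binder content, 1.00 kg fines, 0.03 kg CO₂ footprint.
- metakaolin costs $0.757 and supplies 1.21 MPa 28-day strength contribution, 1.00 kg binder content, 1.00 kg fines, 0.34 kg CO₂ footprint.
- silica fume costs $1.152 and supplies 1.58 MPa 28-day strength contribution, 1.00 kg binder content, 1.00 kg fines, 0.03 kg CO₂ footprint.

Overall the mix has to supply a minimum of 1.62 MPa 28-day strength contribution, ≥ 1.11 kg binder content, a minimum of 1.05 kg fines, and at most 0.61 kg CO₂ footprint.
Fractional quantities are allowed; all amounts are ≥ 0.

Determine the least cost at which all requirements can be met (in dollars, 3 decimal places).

$0.815

Let x1 = kg of Portland cement, x2 = kg of limestone filler, x3 = kg of metakaolin, x4 = kg of silica fume.
min 0.267x1 + 0.058x2 + 0.757x3 + 1.152x4 s.t.:
  1.05x1 + 0.12x2 + 1.21x3 + 1.58x4 ≥ 1.62   (28-day strength contribution)
  1x1 + 1x3 + 1x4 ≥ 1.11   (binder content)
  1x1 + 1x2 + 1x3 + 1x4 ≥ 1.05   (fines)
  0.86x1 + 0.03x2 + 0.34x3 + 0.03x4 ≤ 0.61   (CO₂ footprint)
  x1, x2, x3, x4 ≥ 0.
At the optimum only Portland cement, limestone filler, silica fume are positive (metakaolin = 0). Binding constraints: 28-day strength contribution, binder content, CO₂ footprint.
So Portland cement = 0.6339 kg, limestone filler = 1.685 kg, silica fume = 0.4761 kg.
Objective = 0.267·0.6339 + 0.058·1.685 + 1.152·0.4761 = 0.81545.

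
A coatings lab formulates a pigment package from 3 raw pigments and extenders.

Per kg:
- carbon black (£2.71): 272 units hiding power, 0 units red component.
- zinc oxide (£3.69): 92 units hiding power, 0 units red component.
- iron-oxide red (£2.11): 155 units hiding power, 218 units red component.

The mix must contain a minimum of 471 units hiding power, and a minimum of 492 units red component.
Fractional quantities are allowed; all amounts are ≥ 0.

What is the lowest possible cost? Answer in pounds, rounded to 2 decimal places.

£5.97

Let x1 = kg of carbon black, x2 = kg of zinc oxide, x3 = kg of iron-oxide red.
min 2.71x1 + 3.69x2 + 2.11x3 s.t.:
  272x1 + 92x2 + 155x3 ≥ 471   (hiding power)
  218x3 ≥ 492   (red component)
  x1, x2, x3 ≥ 0.
At the optimum only carbon black, iron-oxide red are positive (zinc oxide = 0). Binding constraints: hiding power and red component.
Solving gives x1 = 0.4455, x3 = 2.257.
Objective = 2.71·0.4455 + 2.11·2.257 = 5.9696.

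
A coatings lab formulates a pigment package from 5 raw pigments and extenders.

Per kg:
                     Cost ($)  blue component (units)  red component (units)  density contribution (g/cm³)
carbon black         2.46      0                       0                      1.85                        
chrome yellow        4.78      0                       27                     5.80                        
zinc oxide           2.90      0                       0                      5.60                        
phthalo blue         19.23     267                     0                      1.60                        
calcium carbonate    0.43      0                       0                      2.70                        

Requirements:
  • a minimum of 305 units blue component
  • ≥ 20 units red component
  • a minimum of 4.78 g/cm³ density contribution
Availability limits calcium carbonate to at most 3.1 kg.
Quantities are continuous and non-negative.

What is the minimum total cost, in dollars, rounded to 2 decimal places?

$25.51

This is a linear program. Let x1 = kg of carbon black, x2 = kg of chrome yellow, x3 = kg of zinc oxide, x4 = kg of phthalo blue, x5 = kg of calcium carbonate.
Minimise 2.46x1 + 4.78x2 + 2.9x3 + 19.23x4 + 0.43x5 with:
  267x4 ≥ 305   (blue component)
  27x2 ≥ 20   (red component)
  1.85x1 + 5.8x2 + 5.6x3 + 1.6x4 + 2.7x5 ≥ 4.78   (density contribution)
  x5 ≤ 3.1
  x1, x2, x3, x4, x5 ≥ 0.
The minimum-cost mix takes nothing from carbon black, zinc oxide, calcium carbonate — only chrome yellow, phthalo blue. Binding constraints: blue component and red component.
Optimal quantities: chrome yellow = 0.74074 kg, phthalo blue = 1.1423 kg.
Objective = 4.78·0.74074 + 19.23·1.1423 = 25.5072.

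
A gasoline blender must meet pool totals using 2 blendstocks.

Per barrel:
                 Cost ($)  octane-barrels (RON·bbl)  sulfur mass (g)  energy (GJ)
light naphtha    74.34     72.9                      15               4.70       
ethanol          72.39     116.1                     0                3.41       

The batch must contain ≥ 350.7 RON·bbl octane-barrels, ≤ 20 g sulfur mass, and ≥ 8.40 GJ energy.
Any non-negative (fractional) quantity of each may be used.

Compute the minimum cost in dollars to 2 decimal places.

$218.67

This is a linear program. Let x1 = barrels of light naphtha, x2 = barrels of ethanol.
Minimise 74.34x1 + 72.39x2 subject to:
  72.9x1 + 116.1x2 ≥ 350.7   (octane-barrels)
  15x1 ≤ 20   (sulfur mass)
  4.7x1 + 3.41x2 ≥ 8.4   (energy)
  x1, x2 ≥ 0.
At the optimum only ethanol is positive (light naphtha = 0). Binding constraint: octane-barrels.
That vertex is x2 = 3.0207.
Total cost: 72.39·3.0207 = 218.6685.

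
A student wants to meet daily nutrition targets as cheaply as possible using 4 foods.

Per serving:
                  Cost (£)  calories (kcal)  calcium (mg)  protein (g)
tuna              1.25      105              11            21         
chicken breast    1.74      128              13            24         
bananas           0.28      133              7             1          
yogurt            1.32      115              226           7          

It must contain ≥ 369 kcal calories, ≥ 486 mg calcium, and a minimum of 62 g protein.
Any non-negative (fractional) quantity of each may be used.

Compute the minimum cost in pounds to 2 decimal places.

Let x1 = servings of tuna, x2 = servings of chicken breast, x3 = servings of bananas, x4 = servings of yogurt.
Minimise 1.25x1 + 1.74x2 + 0.28x3 + 1.32x4 s.t.:
  105x1 + 128x2 + 133x3 + 115x4 ≥ 369   (calories)
  11x1 + 13x2 + 7x3 + 226x4 ≥ 486   (calcium)
  21x1 + 24x2 + 1x3 + 7x4 ≥ 62   (protein)
  x1, x2, x3, x4 ≥ 0.
At the optimum only tuna, yogurt are positive (chicken breast, bananas = 0). Binding constraints: calcium and protein.
So tuna = 2.272 servings, yogurt = 2.04 servings.
Objective = 1.25·2.272 + 1.32·2.04 = 5.5328.

£5.53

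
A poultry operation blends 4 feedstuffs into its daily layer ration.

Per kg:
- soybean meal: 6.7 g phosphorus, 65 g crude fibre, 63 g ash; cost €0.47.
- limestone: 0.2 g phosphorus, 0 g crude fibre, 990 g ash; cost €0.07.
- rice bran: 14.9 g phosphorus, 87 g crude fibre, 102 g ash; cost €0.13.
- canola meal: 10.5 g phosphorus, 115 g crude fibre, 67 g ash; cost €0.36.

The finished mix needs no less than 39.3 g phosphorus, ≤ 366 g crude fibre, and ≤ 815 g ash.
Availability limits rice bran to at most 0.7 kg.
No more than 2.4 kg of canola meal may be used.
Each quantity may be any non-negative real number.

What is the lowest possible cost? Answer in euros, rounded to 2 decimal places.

€1.40

Let x1 = kg of soybean meal, x2 = kg of limestone, x3 = kg of rice bran, x4 = kg of canola meal.
Minimise 0.47x1 + 0.07x2 + 0.13x3 + 0.36x4 with:
  6.7x1 + 0.2x2 + 14.9x3 + 10.5x4 ≥ 39.3   (phosphorus)
  65x1 + 87x3 + 115x4 ≤ 366   (crude fibre)
  63x1 + 990x2 + 102x3 + 67x4 ≤ 815   (ash)
  x3 ≤ 0.7
  x4 ≤ 2.4
  x1, x2, x3, x4 ≥ 0.
The minimum-cost mix takes nothing from limestone — only soybean meal, rice bran, canola meal. There the phosphorus, crude fibre, the rice bran cap constraints are tight.
Solving gives x1 = 1.324, x3 = 0.7, x4 = 1.905.
Hence cost = 0.47·1.324 + 0.13·0.7 + 0.36·1.905 = €1.3991.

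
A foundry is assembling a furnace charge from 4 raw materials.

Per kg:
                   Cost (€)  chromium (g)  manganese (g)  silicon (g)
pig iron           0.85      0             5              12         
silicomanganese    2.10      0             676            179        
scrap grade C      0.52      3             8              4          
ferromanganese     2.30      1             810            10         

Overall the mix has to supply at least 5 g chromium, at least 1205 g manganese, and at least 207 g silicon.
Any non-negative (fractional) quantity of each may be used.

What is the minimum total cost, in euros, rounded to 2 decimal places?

This is a linear program. Let x1 = kg of pig iron, x2 = kg of silicomanganese, x3 = kg of scrap grade C, x4 = kg of ferromanganese.
Minimize 0.85x1 + 2.1x2 + 0.52x3 + 2.3x4 with:
  3x3 + 1x4 ≥ 5   (chromium)
  5x1 + 676x2 + 8x3 + 810x4 ≥ 1205   (manganese)
  12x1 + 179x2 + 4x3 + 10x4 ≥ 207   (silicon)
  x1, x2, x3, x4 ≥ 0.
At the optimum only silicomanganese, scrap grade C, ferromanganese are positive (pig iron = 0). There the chromium, manganese, silicon constraints are tight.
That vertex is x2 = 1.092, x3 = 1.479, x4 = 0.5617.
Total cost: 2.1·1.092 + 0.52·1.479 + 2.3·0.5617 = 4.3542.

€4.35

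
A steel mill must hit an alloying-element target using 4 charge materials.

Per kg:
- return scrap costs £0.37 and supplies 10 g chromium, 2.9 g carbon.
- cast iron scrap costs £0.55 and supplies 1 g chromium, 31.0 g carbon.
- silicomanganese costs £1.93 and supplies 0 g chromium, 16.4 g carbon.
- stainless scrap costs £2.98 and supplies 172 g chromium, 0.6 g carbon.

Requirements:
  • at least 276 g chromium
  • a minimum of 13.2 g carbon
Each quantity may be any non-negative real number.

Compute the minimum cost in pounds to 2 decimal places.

£4.99

This is a linear program. Let x1 = kg of return scrap, x2 = kg of cast iron scrap, x3 = kg of silicomanganese, x4 = kg of stainless scrap.
Minimize 0.37x1 + 0.55x2 + 1.93x3 + 2.98x4 with:
  10x1 + 1x2 + 172x4 ≥ 276   (chromium)
  2.9x1 + 31x2 + 16.4x3 + 0.6x4 ≥ 13.2   (carbon)
  x1, x2, x3, x4 ≥ 0.
At the optimum only cast iron scrap, stainless scrap are positive (return scrap, silicomanganese = 0). There the chromium and carbon constraints are tight.
That vertex is x2 = 0.3948, x4 = 1.602.
Total cost: 0.55·0.3948 + 2.98·1.602 = 4.9911.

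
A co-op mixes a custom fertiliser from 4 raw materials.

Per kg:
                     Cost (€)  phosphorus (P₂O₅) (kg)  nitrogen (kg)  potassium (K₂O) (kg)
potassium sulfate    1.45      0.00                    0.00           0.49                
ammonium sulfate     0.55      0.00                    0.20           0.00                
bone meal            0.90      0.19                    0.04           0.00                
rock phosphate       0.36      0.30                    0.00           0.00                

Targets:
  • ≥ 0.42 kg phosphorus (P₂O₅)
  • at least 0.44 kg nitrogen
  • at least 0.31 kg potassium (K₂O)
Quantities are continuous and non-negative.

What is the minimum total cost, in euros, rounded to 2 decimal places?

Let x1 = kg of potassium sulfate, x2 = kg of ammonium sulfate, x3 = kg of bone meal, x4 = kg of rock phosphate.
min 1.45x1 + 0.55x2 + 0.9x3 + 0.36x4 subject to:
  0.19x3 + 0.3x4 ≥ 0.42   (phosphorus (P₂O₅))
  0.2x2 + 0.04x3 ≥ 0.44   (nitrogen)
  0.49x1 ≥ 0.31   (potassium (K₂O))
  x1, x2, x3, x4 ≥ 0.
The cheapest feasible vertex uses only potassium sulfate, ammonium sulfate, rock phosphate; bone meal is not used. The phosphorus (P₂O₅), nitrogen, potassium (K₂O) requirements are met with equality.
Optimal quantities: potassium sulfate = 0.6327 kg, ammonium sulfate = 2.2 kg, rock phosphate = 1.4 kg.
Objective = 1.45·0.6327 + 0.55·2.2 + 0.36·1.4 = 2.6314.

€2.63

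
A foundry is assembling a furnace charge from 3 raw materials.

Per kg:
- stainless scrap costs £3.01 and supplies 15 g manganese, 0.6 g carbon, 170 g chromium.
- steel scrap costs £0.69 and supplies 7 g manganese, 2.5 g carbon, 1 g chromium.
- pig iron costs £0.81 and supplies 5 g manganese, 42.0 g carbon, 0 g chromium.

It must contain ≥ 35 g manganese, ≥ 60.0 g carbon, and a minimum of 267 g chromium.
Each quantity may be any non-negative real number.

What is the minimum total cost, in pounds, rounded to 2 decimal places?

Let x1 = kg of stainless scrap, x2 = kg of steel scrap, x3 = kg of pig iron.
Minimize 3.01x1 + 0.69x2 + 0.81x3 subject to:
  15x1 + 7x2 + 5x3 ≥ 35   (manganese)
  0.6x1 + 2.5x2 + 42x3 ≥ 60   (carbon)
  170x1 + 1x2 ≥ 267   (chromium)
  x1, x2, x3 ≥ 0.
The optimal mix uses every input. Binding constraints: manganese, carbon, chromium.
So stainless scrap = 1.567 kg, steel scrap = 0.6668 kg, pig iron = 1.367 kg.
Hence cost = 3.01·1.567 + 0.69·0.6668 + 0.81·1.367 = £6.2840.

£6.28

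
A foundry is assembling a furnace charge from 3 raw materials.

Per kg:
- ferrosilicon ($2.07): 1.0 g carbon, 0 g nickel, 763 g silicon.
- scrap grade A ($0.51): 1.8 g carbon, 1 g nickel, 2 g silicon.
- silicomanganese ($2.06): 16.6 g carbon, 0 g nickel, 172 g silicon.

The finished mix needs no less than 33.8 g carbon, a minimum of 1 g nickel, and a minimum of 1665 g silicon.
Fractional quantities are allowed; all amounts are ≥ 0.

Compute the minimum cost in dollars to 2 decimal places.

Let x1 = kg of ferrosilicon, x2 = kg of scrap grade A, x3 = kg of silicomanganese.
Minimize 2.07x1 + 0.51x2 + 2.06x3 s.t.:
  1x1 + 1.8x2 + 16.6x3 ≥ 33.8   (carbon)
  1x2 ≥ 1   (nickel)
  763x1 + 2x2 + 172x3 ≥ 1665   (silicon)
  x1, x2, x3 ≥ 0.
The optimal mix uses every input. There the carbon, nickel, silicon constraints are tight.
Optimal quantities: ferrosilicon = 1.769 kg, scrap grade A = 1 kg, silicomanganese = 1.821 kg.
Hence cost = 2.07·1.769 + 0.51·1 + 2.06·1.821 = $7.9231.

$7.92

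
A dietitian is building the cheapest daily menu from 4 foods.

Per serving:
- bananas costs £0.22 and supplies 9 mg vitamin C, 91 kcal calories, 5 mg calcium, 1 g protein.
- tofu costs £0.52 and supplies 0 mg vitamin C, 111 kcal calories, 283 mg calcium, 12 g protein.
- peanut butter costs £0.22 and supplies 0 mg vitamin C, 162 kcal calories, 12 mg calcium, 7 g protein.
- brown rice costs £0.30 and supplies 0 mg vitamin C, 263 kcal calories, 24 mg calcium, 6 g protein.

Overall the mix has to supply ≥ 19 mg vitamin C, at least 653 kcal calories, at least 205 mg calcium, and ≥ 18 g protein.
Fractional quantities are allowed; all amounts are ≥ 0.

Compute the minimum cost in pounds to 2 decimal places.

Let x1 = servings of bananas, x2 = servings of tofu, x3 = servings of peanut butter, x4 = servings of brown rice.
min 0.22x1 + 0.52x2 + 0.22x3 + 0.3x4 s.t.:
  9x1 ≥ 19   (vitamin C)
  91x1 + 111x2 + 162x3 + 263x4 ≥ 653   (calories)
  5x1 + 283x2 + 12x3 + 24x4 ≥ 205   (calcium)
  1x1 + 12x2 + 7x3 + 6x4 ≥ 18   (protein)
  x1, x2, x3, x4 ≥ 0.
The optimal mix uses every input. Binding constraints: vitamin C, calories, calcium, protein.
Optimal quantities: bananas = 2.111 servings, tofu = 0.5587 servings, peanut butter = 0.02559 servings, brown rice = 1.501 servings.
Cost = 0.22·2.111 + 0.52·0.5587 + 0.22·0.02559 + 0.3·1.501 = 1.2109.

£1.21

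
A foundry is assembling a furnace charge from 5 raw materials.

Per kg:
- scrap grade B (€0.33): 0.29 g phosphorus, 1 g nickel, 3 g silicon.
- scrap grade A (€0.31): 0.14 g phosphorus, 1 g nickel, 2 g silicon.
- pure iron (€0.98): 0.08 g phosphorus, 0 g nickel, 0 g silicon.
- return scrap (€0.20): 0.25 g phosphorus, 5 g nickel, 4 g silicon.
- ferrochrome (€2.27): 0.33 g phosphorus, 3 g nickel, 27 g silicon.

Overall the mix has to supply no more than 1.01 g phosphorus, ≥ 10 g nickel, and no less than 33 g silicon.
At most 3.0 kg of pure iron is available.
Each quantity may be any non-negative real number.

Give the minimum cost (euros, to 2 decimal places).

€2.36

This is a linear program. Let x1 = kg of scrap grade B, x2 = kg of scrap grade A, x3 = kg of pure iron, x4 = kg of return scrap, x5 = kg of ferrochrome.
Minimize 0.33x1 + 0.31x2 + 0.98x3 + 0.2x4 + 2.27x5 with:
  0.29x1 + 0.14x2 + 0.08x3 + 0.25x4 + 0.33x5 ≤ 1.01   (phosphorus)
  1x1 + 1x2 + 5x4 + 3x5 ≥ 10   (nickel)
  3x1 + 2x2 + 4x4 + 27x5 ≥ 33   (silicon)
  x3 ≤ 3
  x1, x2, x3, x4, x5 ≥ 0.
At the optimum only return scrap, ferrochrome are positive (scrap grade B, scrap grade A, pure iron = 0). Binding constraints: phosphorus and silicon.
So return scrap = 3.017 kg, ferrochrome = 0.7753 kg.
Objective = 0.2·3.017 + 2.27·0.7753 = 2.3633.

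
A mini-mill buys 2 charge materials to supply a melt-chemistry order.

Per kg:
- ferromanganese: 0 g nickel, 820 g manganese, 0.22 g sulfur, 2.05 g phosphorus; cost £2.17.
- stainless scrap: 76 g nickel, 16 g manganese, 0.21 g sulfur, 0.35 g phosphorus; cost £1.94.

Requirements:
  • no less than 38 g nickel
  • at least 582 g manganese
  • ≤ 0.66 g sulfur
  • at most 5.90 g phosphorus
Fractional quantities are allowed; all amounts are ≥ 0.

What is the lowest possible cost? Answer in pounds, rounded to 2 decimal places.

Treat it as an LP. Let x1 = kg of ferromanganese, x2 = kg of stainless scrap.
Minimize 2.17x1 + 1.94x2 subject to:
  76x2 ≥ 38   (nickel)
  820x1 + 16x2 ≥ 582   (manganese)
  0.22x1 + 0.21x2 ≤ 0.66   (sulfur)
  2.05x1 + 0.35x2 ≤ 5.9   (phosphorus)
  x1, x2 ≥ 0.
Both inputs are positive at the optimum. Binding constraints: nickel and manganese.
Solving gives x1 = 0.7, x2 = 0.5.
Cost = 2.17·0.7 + 1.94·0.5 = 2.4890.

£2.49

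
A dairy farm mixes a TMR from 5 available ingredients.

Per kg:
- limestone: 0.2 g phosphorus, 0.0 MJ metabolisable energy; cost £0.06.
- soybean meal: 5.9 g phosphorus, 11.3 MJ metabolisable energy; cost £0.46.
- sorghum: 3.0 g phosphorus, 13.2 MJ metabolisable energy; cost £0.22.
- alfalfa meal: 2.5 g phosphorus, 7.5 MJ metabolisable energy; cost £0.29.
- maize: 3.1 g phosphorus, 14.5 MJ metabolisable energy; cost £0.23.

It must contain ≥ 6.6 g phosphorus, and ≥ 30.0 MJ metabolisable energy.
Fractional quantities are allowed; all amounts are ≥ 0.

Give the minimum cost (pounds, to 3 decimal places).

£0.487

Treat it as an LP. Let x1 = kg of limestone, x2 = kg of soybean meal, x3 = kg of sorghum, x4 = kg of alfalfa meal, x5 = kg of maize.
Minimize 0.06x1 + 0.46x2 + 0.22x3 + 0.29x4 + 0.23x5 s.t.:
  0.2x1 + 5.9x2 + 3x3 + 2.5x4 + 3.1x5 ≥ 6.6   (phosphorus)
  11.3x2 + 13.2x3 + 7.5x4 + 14.5x5 ≥ 30   (metabolisable energy)
  x1, x2, x3, x4, x5 ≥ 0.
At the optimum only sorghum, maize are positive (limestone, soybean meal, alfalfa meal = 0). Binding constraints: phosphorus and metabolisable energy.
Solving gives x3 = 1.047, x5 = 1.116.
Cost = 0.22·1.047 + 0.23·1.116 = 0.48702.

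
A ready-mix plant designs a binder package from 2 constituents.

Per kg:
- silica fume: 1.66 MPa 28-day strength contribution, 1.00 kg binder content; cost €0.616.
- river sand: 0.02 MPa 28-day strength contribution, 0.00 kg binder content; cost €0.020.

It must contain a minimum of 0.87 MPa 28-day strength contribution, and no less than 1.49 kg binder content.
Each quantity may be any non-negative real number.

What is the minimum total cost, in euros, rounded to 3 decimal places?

This is a linear program. Let x1 = kg of silica fume, x2 = kg of river sand.
min 0.616x1 + 0.02x2 s.t.:
  1.66x1 + 0.02x2 ≥ 0.87   (28-day strength contribution)
  1x1 ≥ 1.49   (binder content)
  x1, x2 ≥ 0.
The optimal basis is {silica fume}; river sand drops out. Binding constraint: binder content.
That vertex is x1 = 1.49.
Objective = 0.616·1.49 = 0.91784.

€0.918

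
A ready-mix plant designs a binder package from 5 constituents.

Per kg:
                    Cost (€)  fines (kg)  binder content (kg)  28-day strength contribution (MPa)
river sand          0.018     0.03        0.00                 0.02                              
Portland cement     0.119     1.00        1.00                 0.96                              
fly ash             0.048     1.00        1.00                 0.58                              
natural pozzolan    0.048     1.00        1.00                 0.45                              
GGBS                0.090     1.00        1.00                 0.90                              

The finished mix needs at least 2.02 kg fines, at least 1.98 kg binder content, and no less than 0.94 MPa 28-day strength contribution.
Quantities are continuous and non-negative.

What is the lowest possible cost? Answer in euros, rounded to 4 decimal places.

€0.0970

Set it up as a linear program. Let x1 = kg of river sand, x2 = kg of Portland cement, x3 = kg of fly ash, x4 = kg of natural pozzolan, x5 = kg of GGBS.
min 0.018x1 + 0.119x2 + 0.048x3 + 0.048x4 + 0.09x5 subject to:
  0.03x1 + 1x2 + 1x3 + 1x4 + 1x5 ≥ 2.02   (fines)
  1x2 + 1x3 + 1x4 + 1x5 ≥ 1.98   (binder content)
  0.02x1 + 0.96x2 + 0.58x3 + 0.45x4 + 0.9x5 ≥ 0.94   (28-day strength contribution)
  x1, x2, x3, x4, x5 ≥ 0.
At the optimum only fly ash, natural pozzolan are positive (river sand, Portland cement, GGBS = 0). Binding constraints: fines and 28-day strength contribution.
That vertex is x3 = 0.2385, x4 = 1.782.
Total cost: 0.048·0.2385 + 0.048·1.782 = 0.096984.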